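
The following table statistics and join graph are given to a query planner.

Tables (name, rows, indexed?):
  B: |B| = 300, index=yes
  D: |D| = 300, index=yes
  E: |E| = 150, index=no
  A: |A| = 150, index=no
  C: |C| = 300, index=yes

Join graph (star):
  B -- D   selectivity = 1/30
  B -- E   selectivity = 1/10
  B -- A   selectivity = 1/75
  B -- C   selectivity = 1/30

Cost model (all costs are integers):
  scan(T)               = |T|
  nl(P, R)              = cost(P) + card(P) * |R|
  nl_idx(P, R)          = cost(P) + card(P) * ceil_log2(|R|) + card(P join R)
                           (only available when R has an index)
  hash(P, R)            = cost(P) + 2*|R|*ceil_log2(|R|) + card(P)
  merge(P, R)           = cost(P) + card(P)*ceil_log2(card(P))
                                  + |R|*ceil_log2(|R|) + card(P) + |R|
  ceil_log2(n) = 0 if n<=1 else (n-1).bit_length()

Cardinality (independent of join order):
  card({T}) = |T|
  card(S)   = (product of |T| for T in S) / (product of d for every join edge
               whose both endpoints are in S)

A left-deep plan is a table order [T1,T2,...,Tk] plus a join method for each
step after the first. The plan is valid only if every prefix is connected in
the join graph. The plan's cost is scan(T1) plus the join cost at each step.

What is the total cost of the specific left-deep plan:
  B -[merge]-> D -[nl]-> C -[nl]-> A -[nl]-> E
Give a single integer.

step 1: scan B: cost=300, card=300
step 2: join D via merge
    card(P join D) = 300*300/(30) = 3000
    cost = 300 + 300*9 + 300*9 + 300 + 300 = 6300
step 3: join C via nl
    card(P join C) = 3000*300/(30) = 30000
    cost = 6300 + 3000*300 = 906300
step 4: join A via nl
    card(P join A) = 30000*150/(75) = 60000
    cost = 906300 + 30000*150 = 5406300
step 5: join E via nl
    card(P join E) = 60000*150/(10) = 900000
    cost = 5406300 + 60000*150 = 14406300

14406300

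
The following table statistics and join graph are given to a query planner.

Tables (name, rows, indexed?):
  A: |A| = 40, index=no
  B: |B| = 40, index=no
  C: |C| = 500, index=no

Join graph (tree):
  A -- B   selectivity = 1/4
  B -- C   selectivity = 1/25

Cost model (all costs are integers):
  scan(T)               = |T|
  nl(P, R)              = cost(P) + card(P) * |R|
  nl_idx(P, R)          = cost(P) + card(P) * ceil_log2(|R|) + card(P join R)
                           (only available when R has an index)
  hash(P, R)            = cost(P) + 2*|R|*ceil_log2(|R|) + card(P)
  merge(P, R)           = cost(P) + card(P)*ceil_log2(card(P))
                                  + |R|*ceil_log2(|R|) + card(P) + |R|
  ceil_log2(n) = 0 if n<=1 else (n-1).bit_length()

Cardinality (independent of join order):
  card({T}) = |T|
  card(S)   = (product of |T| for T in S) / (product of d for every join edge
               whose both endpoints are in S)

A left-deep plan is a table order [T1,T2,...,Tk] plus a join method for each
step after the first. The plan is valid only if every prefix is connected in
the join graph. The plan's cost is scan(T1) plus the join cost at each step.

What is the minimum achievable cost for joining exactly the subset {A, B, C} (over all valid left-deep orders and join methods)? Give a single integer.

Selinger DP over subsets of {A,B,C}:
  {A}: scan cost=40, card=40
  {B}: scan cost=40, card=40
  {C}: scan cost=500, card=500
  {AB}: card=400; try (B,hash)→560, (A,hash)→560, (B,merge)→600, (A,merge)→600, (B,nl)→1640, (A,nl)→1640; best=560 via (B,hash)
  {BC}: card=800; try (B,hash)→1480, (C,merge)→5320, (B,merge)→5780, (C,hash)→9080, (C,nl)→20040, (B,nl)→20500; best=1480 via (B,hash)
  {ABC}: card=8000; try (A,hash)→2760, (C,merge)→9560, (C,hash)→9960, (A,merge)→10560, (A,nl)→33480, (C,nl)→200560; best=2760 via (A,hash)

2760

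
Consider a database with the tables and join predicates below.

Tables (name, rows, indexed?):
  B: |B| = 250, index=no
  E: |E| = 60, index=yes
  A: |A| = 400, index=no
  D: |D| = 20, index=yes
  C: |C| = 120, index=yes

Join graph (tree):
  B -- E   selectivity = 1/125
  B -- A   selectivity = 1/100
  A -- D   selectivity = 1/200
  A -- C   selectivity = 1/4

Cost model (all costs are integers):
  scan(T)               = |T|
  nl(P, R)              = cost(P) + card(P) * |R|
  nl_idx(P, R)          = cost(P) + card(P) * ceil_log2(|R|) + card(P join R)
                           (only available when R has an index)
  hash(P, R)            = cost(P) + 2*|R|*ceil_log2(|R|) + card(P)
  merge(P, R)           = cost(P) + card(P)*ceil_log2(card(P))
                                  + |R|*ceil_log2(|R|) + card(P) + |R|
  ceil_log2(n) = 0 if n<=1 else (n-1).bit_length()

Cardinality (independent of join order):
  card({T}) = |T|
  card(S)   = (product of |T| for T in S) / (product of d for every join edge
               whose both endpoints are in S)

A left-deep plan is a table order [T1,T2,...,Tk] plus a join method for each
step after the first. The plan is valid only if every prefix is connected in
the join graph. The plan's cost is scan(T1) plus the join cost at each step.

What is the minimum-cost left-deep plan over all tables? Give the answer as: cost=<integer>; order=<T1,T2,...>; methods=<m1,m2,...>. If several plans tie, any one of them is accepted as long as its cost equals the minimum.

cost=5474; order=A,D,B,E,C; methods=hash,merge,nl_idx,merge

Selinger DP (subsets sized 1..n):
  {B}: scan cost=250, card=250
  {E}: scan cost=60, card=60
  {A}: scan cost=400, card=400
  {D}: scan cost=20, card=20
  {C}: scan cost=120, card=120
  {BE}: card=120; try (E,hash)→1220, (E,nl_idx)→1870, (B,merge)→2730, (E,merge)→2920, (B,hash)→4120, (B,nl)→15060 …(+1); best=1220 via (E,hash)
  {AB}: card=1000; try (B,hash)→4800, (A,merge)→6500, (B,merge)→6650, (A,hash)→7700, (A,nl)→100250, (B,nl)→100400; best=4800 via (B,hash)
  {AD}: card=40; try (D,hash)→1000, (D,nl_idx)→2440, (A,merge)→4140, (D,merge)→4520, (A,hash)→7240, (A,nl)→8020 …(+1); best=1000 via (D,hash)
  {AC}: card=12000; try (C,hash)→2480, (A,merge)→5080, (C,merge)→5360, (A,hash)→7440, (C,nl_idx)→15200, (A,nl)→48120 …(+1); best=2480 via (C,hash)
  {ABE}: card=480; try (A,merge)→6180, (E,hash)→6520, (A,hash)→8540, (E,nl_idx)→11280, (E,merge)→16220, (A,nl)→49220 …(+1); best=6180 via (A,merge)
  {ABD}: card=100; try (B,merge)→3530, (B,hash)→5040, (D,hash)→6000, (D,nl_idx)→9900, (B,nl)→11000, (D,merge)→15920 …(+1); best=3530 via (B,merge)
  {ABC}: card=30000; try (C,hash)→7480, (C,merge)→16760, (B,hash)→18480, (C,nl_idx)→41800, (C,nl)→124800, (B,merge)→184730 …(+1); best=7480 via (C,hash)
  {ACD}: card=1200; try (C,merge)→2240, (C,nl_idx)→2480, (C,hash)→2720, (C,nl)→5800, (D,hash)→14680, (D,nl_idx)→63680 …(+2); best=2240 via (C,merge)
  {ABDE}: card=48; try (E,nl_idx)→4178, (E,hash)→4350, (E,merge)→4750, (D,hash)→6860, (D,nl_idx)→8628, (E,nl)→9530 …(+2); best=4178 via (E,nl_idx)
  {ABCE}: card=14400; try (C,hash)→8340, (C,merge)→11940, (C,nl_idx)→23940, (E,hash)→38200, (C,nl)→63780, (E,nl_idx)→201880 …(+2); best=8340 via (C,hash)
  {ABCD}: card=3000; try (C,merge)→5290, (C,hash)→5310, (C,nl_idx)→7230, (B,hash)→7440, (C,nl)→15530, (B,merge)→18890 …(+5); best=5290 via (C,merge)
  {ABCDE}: card=1440; try (C,merge)→5474, (C,hash)→5906, (C,nl_idx)→5954, (E,hash)→9010, (C,nl)→9938, (D,hash)→22940 …(+6); best=5474 via (C,merge)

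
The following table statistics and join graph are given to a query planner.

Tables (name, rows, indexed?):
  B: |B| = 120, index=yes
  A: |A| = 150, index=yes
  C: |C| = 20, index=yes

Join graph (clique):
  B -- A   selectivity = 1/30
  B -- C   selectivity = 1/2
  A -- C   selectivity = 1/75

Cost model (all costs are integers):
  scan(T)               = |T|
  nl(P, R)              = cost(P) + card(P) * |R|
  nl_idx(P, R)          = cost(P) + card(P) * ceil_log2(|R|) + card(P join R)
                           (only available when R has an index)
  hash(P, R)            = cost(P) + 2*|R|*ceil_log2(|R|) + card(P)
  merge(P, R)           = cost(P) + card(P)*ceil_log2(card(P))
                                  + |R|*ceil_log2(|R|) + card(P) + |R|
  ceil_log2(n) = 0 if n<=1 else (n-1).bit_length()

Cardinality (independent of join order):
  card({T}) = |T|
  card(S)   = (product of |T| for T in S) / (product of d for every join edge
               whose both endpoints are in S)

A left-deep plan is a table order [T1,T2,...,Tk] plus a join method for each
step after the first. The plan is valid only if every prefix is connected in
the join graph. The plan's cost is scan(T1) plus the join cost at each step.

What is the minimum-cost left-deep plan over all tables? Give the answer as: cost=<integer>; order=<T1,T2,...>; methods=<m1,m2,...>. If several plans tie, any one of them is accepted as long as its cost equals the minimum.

Selinger DP (subsets sized 1..n):
  {B}: scan cost=120, card=120
  {A}: scan cost=150, card=150
  {C}: scan cost=20, card=20
  {AB}: card=600; try (A,nl_idx)→1680, (B,nl_idx)→1800, (B,hash)→1980, (A,merge)→2430, (B,merge)→2460, (A,hash)→2640 …(+2); best=1680 via (A,nl_idx)
  {BC}: card=1200; try (C,hash)→440, (B,merge)→1100, (C,merge)→1200, (B,nl_idx)→1360, (B,hash)→1720, (C,nl_idx)→1920 …(+2); best=440 via (C,hash)
  {AC}: card=40; try (A,nl_idx)→220, (C,hash)→500, (C,nl_idx)→940, (A,merge)→1490, (C,merge)→1620, (A,hash)→2440 …(+2); best=220 via (A,nl_idx)
  {ABC}: card=80; try (B,nl_idx)→580, (B,merge)→1460, (B,hash)→1940, (C,hash)→2480, (A,hash)→4040, (C,nl_idx)→4760 …(+6); best=580 via (B,nl_idx)

cost=580; order=C,A,B; methods=nl_idx,nl_idx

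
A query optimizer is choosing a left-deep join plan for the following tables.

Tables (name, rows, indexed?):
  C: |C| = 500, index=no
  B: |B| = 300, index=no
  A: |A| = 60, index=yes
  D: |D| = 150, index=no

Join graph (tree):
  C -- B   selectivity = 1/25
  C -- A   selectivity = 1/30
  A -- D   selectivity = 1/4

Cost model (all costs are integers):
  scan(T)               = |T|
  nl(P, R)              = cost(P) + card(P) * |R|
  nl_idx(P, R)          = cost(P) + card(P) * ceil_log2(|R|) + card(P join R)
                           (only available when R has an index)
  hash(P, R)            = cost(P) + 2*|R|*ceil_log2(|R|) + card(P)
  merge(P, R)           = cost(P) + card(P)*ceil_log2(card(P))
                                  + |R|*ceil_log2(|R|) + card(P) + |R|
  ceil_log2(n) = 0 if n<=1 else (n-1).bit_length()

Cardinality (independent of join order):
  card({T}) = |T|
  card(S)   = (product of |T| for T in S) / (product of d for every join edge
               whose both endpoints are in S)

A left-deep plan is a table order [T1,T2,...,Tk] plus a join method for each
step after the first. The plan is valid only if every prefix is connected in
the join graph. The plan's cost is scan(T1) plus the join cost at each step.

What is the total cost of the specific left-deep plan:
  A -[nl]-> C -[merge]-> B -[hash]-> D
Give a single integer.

step 1: scan A: cost=60, card=60
step 2: join C via nl
    card(P join C) = 60*500/(30) = 1000
    cost = 60 + 60*500 = 30060
step 3: join B via merge
    card(P join B) = 1000*300/(25) = 12000
    cost = 30060 + 1000*10 + 300*9 + 1000 + 300 = 44060
step 4: join D via hash
    card(P join D) = 12000*150/(4) = 450000
    cost = 44060 + 2*150*8 + 12000 = 58460

58460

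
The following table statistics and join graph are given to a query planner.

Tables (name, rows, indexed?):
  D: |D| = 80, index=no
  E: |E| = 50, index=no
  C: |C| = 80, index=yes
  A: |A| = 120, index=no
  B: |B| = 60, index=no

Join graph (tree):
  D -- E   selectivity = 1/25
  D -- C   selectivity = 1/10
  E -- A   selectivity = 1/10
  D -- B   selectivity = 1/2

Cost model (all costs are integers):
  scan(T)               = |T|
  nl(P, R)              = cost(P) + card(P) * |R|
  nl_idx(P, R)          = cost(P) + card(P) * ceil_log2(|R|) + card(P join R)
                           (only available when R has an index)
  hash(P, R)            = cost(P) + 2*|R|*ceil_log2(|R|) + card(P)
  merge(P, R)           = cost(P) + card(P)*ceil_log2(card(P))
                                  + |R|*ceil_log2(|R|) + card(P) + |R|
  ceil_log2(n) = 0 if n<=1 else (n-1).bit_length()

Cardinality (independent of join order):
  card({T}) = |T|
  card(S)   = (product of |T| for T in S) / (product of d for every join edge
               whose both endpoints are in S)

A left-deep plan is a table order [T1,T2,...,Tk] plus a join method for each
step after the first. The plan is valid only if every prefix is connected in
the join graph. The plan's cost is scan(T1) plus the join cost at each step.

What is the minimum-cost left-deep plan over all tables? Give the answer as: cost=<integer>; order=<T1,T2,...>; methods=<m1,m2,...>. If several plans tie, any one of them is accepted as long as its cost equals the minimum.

cost=21080; order=D,E,C,A,B; methods=hash,hash,hash,hash

Selinger DP (subsets sized 1..n):
  {D}: scan cost=80, card=80
  {E}: scan cost=50, card=50
  {C}: scan cost=80, card=80
  {A}: scan cost=120, card=120
  {B}: scan cost=60, card=60
  {DE}: card=160; try (E,hash)→760, (D,merge)→1040, (E,merge)→1070, (D,hash)→1220, (D,nl)→4050, (E,nl)→4080; best=760 via (E,hash)
  {CD}: card=640; try (D,hash)→1280, (C,hash)→1280, (C,nl_idx)→1280, (D,merge)→1360, (C,merge)→1360, (D,nl)→6480 …(+1); best=1280 via (D,hash)
  {BD}: card=2400; try (B,hash)→880, (D,merge)→1120, (B,merge)→1140, (D,hash)→1240, (D,nl)→4860, (B,nl)→4880; best=880 via (B,hash)
  {AE}: card=600; try (E,hash)→840, (A,merge)→1360, (E,merge)→1430, (A,hash)→1780, (A,nl)→6050, (E,nl)→6120; best=840 via (E,hash)
  {CDE}: card=1280; try (C,hash)→2040, (E,hash)→2520, (C,merge)→2840, (C,nl_idx)→3160, (E,merge)→8670, (C,nl)→13560 …(+1); best=2040 via (C,hash)
  {ADE}: card=1920; try (D,hash)→2560, (A,hash)→2600, (A,merge)→3160, (D,merge)→8080, (A,nl)→19960, (D,nl)→48840; best=2560 via (D,hash)
  {BDE}: card=4800; try (B,hash)→1640, (B,merge)→2620, (E,hash)→3880, (B,nl)→10360, (E,merge)→32430, (E,nl)→120880; best=1640 via (B,hash)
  {BCD}: card=19200; try (B,hash)→2640, (C,hash)→4400, (B,merge)→8740, (C,merge)→32720, (C,nl_idx)→36880, (B,nl)→39680 …(+1); best=2640 via (B,hash)
  {ACDE}: card=15360; try (A,hash)→5000, (C,hash)→5600, (A,merge)→18360, (C,merge)→26240, (C,nl_idx)→31360, (A,nl)→155640 …(+1); best=5000 via (A,hash)
  {BCDE}: card=38400; try (B,hash)→4040, (C,hash)→7560, (B,merge)→17820, (E,hash)→22440, (C,merge)→69480, (C,nl_idx)→73640 …(+4); best=4040 via (B,hash)
  {ABDE}: card=57600; try (B,hash)→5200, (A,hash)→8120, (B,merge)→26020, (A,merge)→69800, (B,nl)→117760, (A,nl)→577640; best=5200 via (B,hash)
  {ABCDE}: card=460800; try (B,hash)→21080, (A,hash)→44120, (C,hash)→63920, (B,merge)→235820, (A,merge)→657800, (C,nl_idx)→869200 …(+4); best=21080 via (B,hash)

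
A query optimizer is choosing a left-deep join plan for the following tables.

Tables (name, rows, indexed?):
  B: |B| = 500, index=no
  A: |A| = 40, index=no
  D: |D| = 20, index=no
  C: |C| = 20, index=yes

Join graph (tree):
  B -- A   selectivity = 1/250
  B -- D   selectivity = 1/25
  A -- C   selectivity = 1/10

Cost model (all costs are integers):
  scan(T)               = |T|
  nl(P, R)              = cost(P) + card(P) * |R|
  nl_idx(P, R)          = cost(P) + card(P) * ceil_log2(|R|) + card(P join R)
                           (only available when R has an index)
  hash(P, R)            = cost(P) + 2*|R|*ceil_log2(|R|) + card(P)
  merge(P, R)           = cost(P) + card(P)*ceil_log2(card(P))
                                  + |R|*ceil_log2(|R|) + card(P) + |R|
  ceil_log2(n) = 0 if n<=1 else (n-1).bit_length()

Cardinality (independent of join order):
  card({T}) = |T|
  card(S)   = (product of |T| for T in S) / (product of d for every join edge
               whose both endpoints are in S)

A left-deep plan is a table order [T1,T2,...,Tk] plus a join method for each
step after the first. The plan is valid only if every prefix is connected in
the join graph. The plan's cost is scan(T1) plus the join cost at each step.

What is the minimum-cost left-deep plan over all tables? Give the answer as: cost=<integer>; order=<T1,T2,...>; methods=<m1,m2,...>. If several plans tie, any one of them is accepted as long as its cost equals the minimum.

Selinger DP (subsets sized 1..n):
  {B}: scan cost=500, card=500
  {A}: scan cost=40, card=40
  {D}: scan cost=20, card=20
  {C}: scan cost=20, card=20
  {AB}: card=80; try (A,hash)→1480, (B,merge)→5320, (A,merge)→5780, (B,hash)→9080, (B,nl)→20040, (A,nl)→20500; best=1480 via (A,hash)
  {BD}: card=400; try (D,hash)→1200, (B,merge)→5140, (D,merge)→5620, (B,hash)→9040, (B,nl)→10020, (D,nl)→10500; best=1200 via (D,hash)
  {AC}: card=80; try (C,hash)→280, (C,nl_idx)→320, (A,merge)→420, (C,merge)→440, (A,hash)→520, (A,nl)→820 …(+1); best=280 via (C,hash)
  {ABD}: card=64; try (D,hash)→1760, (A,hash)→2080, (D,merge)→2240, (D,nl)→3080, (A,merge)→5480, (A,nl)→17200; best=1760 via (D,hash)
  {ABC}: card=160; try (C,hash)→1760, (C,nl_idx)→2040, (C,merge)→2240, (C,nl)→3080, (B,merge)→5920, (B,hash)→9360 …(+1); best=1760 via (C,hash)
  {ABCD}: card=128; try (C,hash)→2024, (D,hash)→2120, (C,nl_idx)→2208, (C,merge)→2328, (C,nl)→3040, (D,merge)→3320 …(+1); best=2024 via (C,hash)

cost=2024; order=B,A,D,C; methods=hash,hash,hash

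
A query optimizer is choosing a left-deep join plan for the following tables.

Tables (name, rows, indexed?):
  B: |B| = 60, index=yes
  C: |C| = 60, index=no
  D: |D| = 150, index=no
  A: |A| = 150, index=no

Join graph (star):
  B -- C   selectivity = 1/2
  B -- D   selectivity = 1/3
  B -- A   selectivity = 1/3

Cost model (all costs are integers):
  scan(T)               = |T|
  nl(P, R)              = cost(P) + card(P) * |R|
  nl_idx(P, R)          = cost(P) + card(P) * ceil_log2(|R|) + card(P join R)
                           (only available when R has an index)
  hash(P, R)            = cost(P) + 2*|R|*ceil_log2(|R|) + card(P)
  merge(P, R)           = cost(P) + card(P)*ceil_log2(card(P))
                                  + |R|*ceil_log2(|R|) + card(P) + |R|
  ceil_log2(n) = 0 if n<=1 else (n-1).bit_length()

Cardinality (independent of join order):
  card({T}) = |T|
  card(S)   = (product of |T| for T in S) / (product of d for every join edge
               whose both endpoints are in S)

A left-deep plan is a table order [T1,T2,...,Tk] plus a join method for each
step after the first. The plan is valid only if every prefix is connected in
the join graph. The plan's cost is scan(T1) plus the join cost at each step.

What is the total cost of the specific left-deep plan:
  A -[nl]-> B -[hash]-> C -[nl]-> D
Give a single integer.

13512870

step 1: scan A: cost=150, card=150
step 2: join B via nl
    card(P join B) = 150*60/(3) = 3000
    cost = 150 + 150*60 = 9150
step 3: join C via hash
    card(P join C) = 3000*60/(2) = 90000
    cost = 9150 + 2*60*6 + 3000 = 12870
step 4: join D via nl
    card(P join D) = 90000*150/(3) = 4500000
    cost = 12870 + 90000*150 = 13512870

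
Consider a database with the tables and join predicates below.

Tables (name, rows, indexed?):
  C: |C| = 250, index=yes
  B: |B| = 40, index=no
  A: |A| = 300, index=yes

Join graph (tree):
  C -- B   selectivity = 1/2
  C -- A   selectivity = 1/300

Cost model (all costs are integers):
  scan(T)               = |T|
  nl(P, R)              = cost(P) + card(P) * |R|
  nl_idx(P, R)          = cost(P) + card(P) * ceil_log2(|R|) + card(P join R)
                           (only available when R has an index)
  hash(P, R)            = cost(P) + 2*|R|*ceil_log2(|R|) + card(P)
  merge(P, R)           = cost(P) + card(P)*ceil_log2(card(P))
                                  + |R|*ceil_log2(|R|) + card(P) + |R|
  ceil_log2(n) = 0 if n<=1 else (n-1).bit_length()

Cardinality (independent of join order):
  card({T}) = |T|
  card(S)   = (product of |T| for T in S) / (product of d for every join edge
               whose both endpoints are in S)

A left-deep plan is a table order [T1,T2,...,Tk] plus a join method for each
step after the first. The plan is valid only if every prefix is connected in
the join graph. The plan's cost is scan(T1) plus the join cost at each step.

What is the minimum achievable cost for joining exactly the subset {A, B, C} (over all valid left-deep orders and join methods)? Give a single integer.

3480

Selinger DP over subsets of {A,B,C}:
  {C}: scan cost=250, card=250
  {B}: scan cost=40, card=40
  {A}: scan cost=300, card=300
  {BC}: card=5000; try (B,hash)→980, (C,merge)→2570, (B,merge)→2780, (C,hash)→4080, (C,nl_idx)→5360, (C,nl)→10040 …(+1); best=980 via (B,hash)
  {AC}: card=250; try (A,nl_idx)→2750, (C,nl_idx)→2950, (C,hash)→4600, (A,merge)→5500, (C,merge)→5550, (A,hash)→5900 …(+2); best=2750 via (A,nl_idx)
  {ABC}: card=5000; try (B,hash)→3480, (B,merge)→5280, (A,hash)→11380, (B,nl)→12750, (A,nl_idx)→50980, (A,merge)→73980 …(+1); best=3480 via (B,hash)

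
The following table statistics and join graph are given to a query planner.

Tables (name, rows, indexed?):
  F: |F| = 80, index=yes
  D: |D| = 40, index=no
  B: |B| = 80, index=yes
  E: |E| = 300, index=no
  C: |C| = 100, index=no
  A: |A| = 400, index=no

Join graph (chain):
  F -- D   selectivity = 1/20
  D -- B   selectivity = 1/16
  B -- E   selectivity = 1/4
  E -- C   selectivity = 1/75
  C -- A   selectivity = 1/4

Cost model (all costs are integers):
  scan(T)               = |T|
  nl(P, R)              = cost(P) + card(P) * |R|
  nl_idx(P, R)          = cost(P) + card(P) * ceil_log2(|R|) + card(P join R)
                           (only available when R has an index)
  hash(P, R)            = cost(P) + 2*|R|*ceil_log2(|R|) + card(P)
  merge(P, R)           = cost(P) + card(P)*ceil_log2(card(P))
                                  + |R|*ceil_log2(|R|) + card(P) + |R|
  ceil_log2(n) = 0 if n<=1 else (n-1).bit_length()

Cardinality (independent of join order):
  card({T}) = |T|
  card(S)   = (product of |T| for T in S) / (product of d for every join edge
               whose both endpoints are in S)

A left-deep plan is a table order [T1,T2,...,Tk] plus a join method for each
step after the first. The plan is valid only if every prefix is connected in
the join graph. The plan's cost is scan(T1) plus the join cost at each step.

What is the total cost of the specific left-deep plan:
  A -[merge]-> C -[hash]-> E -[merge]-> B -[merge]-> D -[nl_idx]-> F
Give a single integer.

step 1: scan A: cost=400, card=400
step 2: join C via merge
    card(P join C) = 400*100/(4) = 10000
    cost = 400 + 400*9 + 100*7 + 400 + 100 = 5200
step 3: join E via hash
    card(P join E) = 10000*300/(75) = 40000
    cost = 5200 + 2*300*9 + 10000 = 20600
step 4: join B via merge
    card(P join B) = 40000*80/(4) = 800000
    cost = 20600 + 40000*16 + 80*7 + 40000 + 80 = 701240
step 5: join D via merge
    card(P join D) = 800000*40/(16) = 2000000
    cost = 701240 + 800000*20 + 40*6 + 800000 + 40 = 17501520
step 6: join F via nl_idx
    card(P join F) = 2000000*80/(20) = 8000000
    cost = 17501520 + 2000000*7 + 8000000 = 39501520

39501520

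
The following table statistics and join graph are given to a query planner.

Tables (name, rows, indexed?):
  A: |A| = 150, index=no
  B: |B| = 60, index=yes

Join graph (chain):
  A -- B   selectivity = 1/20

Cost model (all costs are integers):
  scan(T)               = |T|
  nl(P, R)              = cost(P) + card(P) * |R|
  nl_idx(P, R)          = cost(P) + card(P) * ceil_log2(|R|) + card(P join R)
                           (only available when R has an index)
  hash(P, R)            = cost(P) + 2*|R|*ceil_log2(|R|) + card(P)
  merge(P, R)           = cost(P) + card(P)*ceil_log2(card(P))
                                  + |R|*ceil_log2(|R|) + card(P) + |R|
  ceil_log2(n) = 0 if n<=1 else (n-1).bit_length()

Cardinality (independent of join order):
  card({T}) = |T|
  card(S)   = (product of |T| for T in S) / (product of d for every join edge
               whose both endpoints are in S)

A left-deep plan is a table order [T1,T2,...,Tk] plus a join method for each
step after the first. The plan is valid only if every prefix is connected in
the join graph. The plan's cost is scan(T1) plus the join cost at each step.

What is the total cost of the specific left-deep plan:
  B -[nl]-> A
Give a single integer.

9060

step 1: scan B: cost=60, card=60
step 2: join A via nl
    card(P join A) = 60*150/(20) = 450
    cost = 60 + 60*150 = 9060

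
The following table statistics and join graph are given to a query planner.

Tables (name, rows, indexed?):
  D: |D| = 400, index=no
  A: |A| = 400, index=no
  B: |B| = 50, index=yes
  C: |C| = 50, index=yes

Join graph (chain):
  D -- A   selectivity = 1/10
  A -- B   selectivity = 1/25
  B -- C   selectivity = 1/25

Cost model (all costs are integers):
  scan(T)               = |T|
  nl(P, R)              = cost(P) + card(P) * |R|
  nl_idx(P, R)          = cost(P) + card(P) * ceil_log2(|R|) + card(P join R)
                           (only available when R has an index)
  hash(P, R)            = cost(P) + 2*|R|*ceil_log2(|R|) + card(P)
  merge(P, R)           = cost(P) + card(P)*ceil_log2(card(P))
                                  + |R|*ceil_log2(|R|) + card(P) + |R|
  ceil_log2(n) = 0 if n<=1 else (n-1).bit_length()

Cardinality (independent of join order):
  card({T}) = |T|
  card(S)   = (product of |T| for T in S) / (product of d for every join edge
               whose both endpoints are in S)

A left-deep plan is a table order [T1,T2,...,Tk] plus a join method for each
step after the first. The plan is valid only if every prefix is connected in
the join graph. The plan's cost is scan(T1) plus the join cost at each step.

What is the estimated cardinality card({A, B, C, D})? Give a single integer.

64000

Tables in S: A(400), B(50), C(50), D(400)
Edges inside S: D-A(d=10), A-B(d=25), B-C(d=25)
numerator = 400 * 50 * 50 * 400 = 400000000
denominator = 10 * 25 * 25 = 6250
card(S) = 400000000 / 6250 = 64000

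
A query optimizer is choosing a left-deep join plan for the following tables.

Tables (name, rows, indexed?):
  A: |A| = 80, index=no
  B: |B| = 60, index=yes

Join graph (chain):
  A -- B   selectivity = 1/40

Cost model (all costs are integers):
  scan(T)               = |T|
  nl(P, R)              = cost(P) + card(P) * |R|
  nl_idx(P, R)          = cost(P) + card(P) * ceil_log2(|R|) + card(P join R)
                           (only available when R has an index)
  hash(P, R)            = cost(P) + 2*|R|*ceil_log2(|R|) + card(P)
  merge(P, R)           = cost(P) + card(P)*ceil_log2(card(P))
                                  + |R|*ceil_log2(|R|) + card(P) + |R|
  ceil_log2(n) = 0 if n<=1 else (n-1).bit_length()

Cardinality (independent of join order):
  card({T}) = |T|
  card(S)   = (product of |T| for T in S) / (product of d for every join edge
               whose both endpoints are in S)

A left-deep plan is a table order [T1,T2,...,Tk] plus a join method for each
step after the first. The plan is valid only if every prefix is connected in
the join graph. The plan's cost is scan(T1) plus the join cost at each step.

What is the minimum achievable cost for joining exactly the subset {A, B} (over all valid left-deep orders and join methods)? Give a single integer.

680

Selinger DP over subsets of {A,B}:
  {A}: scan cost=80, card=80
  {B}: scan cost=60, card=60
  {AB}: card=120; try (B,nl_idx)→680, (B,hash)→880, (A,merge)→1120, (B,merge)→1140, (A,hash)→1240, (A,nl)→4860 …(+1); best=680 via (B,nl_idx)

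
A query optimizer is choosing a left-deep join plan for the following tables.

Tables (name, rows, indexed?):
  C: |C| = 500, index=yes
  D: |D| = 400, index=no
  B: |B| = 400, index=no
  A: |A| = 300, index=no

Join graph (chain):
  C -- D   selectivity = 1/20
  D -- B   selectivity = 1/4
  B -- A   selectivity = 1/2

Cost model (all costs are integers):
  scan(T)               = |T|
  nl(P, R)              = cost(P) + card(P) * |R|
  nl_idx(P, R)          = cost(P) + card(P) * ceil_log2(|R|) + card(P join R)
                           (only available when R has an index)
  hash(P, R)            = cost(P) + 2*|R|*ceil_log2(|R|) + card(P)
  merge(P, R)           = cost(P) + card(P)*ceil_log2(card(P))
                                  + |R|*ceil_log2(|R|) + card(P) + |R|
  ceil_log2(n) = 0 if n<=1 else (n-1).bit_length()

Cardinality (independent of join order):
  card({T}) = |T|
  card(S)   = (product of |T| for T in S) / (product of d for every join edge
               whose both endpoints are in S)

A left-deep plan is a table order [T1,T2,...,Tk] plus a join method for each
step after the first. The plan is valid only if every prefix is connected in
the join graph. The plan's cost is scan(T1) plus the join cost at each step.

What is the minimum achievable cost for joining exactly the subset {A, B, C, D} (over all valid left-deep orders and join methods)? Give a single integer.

Selinger DP over subsets of {A,B,C,D}:
  {C}: scan cost=500, card=500
  {D}: scan cost=400, card=400
  {B}: scan cost=400, card=400
  {A}: scan cost=300, card=300
  {CD}: card=10000; try (D,hash)→8200, (C,merge)→9400, (D,merge)→9500, (C,hash)→9800, (C,nl_idx)→14000, (C,nl)→200400 …(+1); best=8200 via (D,hash)
  {BD}: card=40000; try (D,hash)→8000, (B,hash)→8000, (D,merge)→8400, (B,merge)→8400, (D,nl)→160400, (B,nl)→160400; best=8000 via (D,hash)
  {AB}: card=60000; try (A,hash)→6200, (B,merge)→7300, (A,merge)→7400, (B,hash)→7800, (B,nl)→120300, (A,nl)→120400; best=6200 via (A,hash)
  {BCD}: card=1000000; try (B,hash)→25400, (C,hash)→57000, (B,merge)→162200, (C,merge)→693000, (C,nl_idx)→1368000, (B,nl)→4008200 …(+1); best=25400 via (B,hash)
  {ABD}: card=6000000; try (A,hash)→53400, (D,hash)→73400, (A,merge)→691000, (D,merge)→1030200, (A,nl)→12008000, (D,nl)→24006200; best=53400 via (A,hash)
  {ABCD}: card=150000000; try (A,hash)→1030800, (C,hash)→6062400, (A,merge)→21028400, (C,merge)→144058400, (C,nl_idx)→204053400, (A,nl)→300025400 …(+1); best=1030800 via (A,hash)

1030800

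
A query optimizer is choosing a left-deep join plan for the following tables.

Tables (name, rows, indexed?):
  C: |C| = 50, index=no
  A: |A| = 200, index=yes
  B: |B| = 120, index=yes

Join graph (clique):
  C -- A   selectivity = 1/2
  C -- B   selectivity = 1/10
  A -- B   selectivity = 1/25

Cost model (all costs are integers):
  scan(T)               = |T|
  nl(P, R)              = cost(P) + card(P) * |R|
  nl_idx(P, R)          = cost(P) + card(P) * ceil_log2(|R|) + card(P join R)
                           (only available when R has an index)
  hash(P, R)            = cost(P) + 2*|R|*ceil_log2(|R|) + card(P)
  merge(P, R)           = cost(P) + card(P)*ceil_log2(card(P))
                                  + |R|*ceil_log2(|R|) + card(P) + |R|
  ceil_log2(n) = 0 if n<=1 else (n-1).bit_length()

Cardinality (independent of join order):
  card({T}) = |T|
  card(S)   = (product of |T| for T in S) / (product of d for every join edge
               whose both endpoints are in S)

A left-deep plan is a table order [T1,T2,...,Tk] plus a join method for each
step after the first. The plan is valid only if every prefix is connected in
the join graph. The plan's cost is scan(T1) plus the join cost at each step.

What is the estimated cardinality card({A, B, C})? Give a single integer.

2400

Tables in S: A(200), B(120), C(50)
Edges inside S: C-A(d=2), C-B(d=10), A-B(d=25)
numerator = 200 * 120 * 50 = 1200000
denominator = 2 * 10 * 25 = 500
card(S) = 1200000 / 500 = 2400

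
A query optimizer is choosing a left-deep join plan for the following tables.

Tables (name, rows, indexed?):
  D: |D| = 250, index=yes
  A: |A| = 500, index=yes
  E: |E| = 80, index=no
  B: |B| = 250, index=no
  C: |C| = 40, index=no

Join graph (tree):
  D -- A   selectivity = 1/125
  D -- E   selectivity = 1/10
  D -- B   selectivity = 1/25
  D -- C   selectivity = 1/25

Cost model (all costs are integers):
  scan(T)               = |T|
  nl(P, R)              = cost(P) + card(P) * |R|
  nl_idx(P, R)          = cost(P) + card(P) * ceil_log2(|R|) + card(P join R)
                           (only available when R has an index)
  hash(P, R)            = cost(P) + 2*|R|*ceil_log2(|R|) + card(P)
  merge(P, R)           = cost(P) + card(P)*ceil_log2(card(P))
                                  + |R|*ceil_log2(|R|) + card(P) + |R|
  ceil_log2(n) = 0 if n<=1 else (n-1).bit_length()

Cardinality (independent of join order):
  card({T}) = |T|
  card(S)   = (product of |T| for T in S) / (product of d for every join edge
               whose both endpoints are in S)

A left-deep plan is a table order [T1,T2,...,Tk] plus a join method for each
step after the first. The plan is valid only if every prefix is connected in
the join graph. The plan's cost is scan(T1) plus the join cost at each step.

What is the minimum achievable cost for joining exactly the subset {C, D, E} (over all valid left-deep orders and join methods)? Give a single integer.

2280

Selinger DP over subsets of {C,D,E}:
  {D}: scan cost=250, card=250
  {E}: scan cost=80, card=80
  {C}: scan cost=40, card=40
  {DE}: card=2000; try (E,hash)→1620, (D,nl_idx)→2720, (D,merge)→2970, (E,merge)→3140, (D,hash)→4160, (D,nl)→20080 …(+1); best=1620 via (E,hash)
  {CD}: card=400; try (D,nl_idx)→760, (C,hash)→980, (D,merge)→2570, (C,merge)→2780, (D,hash)→4080, (D,nl)→10040 …(+1); best=760 via (D,nl_idx)
  {CDE}: card=3200; try (E,hash)→2280, (C,hash)→4100, (E,merge)→5400, (C,merge)→25900, (E,nl)→32760, (C,nl)→81620; best=2280 via (E,hash)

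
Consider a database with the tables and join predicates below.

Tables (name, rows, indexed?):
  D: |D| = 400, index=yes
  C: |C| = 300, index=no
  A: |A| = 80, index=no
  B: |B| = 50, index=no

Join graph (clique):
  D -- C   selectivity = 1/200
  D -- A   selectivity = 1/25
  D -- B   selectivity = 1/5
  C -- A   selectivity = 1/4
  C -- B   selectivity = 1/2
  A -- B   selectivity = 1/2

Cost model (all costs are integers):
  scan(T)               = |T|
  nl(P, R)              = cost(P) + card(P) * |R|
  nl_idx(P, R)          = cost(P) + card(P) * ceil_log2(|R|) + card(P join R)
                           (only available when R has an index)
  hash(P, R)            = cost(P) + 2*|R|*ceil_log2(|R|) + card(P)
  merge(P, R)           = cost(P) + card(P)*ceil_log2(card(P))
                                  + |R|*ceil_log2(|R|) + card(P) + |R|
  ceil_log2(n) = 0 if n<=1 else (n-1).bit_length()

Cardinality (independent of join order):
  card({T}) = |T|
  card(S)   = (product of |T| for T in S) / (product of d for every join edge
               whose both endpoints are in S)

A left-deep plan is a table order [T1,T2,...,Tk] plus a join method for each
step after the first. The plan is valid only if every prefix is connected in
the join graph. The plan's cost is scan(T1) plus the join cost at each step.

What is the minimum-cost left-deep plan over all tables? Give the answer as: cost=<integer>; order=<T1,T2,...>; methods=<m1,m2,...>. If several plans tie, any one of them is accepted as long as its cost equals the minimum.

Selinger DP (subsets sized 1..n):
  {D}: scan cost=400, card=400
  {C}: scan cost=300, card=300
  {A}: scan cost=80, card=80
  {B}: scan cost=50, card=50
  {CD}: card=600; try (D,nl_idx)→3600, (C,hash)→6200, (D,merge)→7300, (C,merge)→7400, (D,hash)→7800, (D,nl)→120300 …(+1); best=3600 via (D,nl_idx)
  {AD}: card=1280; try (A,hash)→1920, (D,nl_idx)→2080, (D,merge)→4720, (A,merge)→5040, (D,hash)→7360, (D,nl)→32080 …(+1); best=1920 via (A,hash)
  {BD}: card=4000; try (B,hash)→1400, (D,merge)→4400, (D,nl_idx)→4500, (B,merge)→4750, (D,hash)→7300, (D,nl)→20050 …(+1); best=1400 via (B,hash)
  {AC}: card=6000; try (A,hash)→1720, (C,merge)→3720, (A,merge)→3940, (C,hash)→5560, (C,nl)→24080, (A,nl)→24300; best=1720 via (A,hash)
  {BC}: card=7500; try (B,hash)→1200, (C,merge)→3400, (B,merge)→3650, (C,hash)→5500, (C,nl)→15050, (B,nl)→15300; best=1200 via (B,hash)
  {AB}: card=2000; try (B,hash)→760, (A,merge)→1040, (B,merge)→1070, (A,hash)→1220, (A,nl)→4050, (B,nl)→4080; best=760 via (B,hash)
  {ACD}: card=480; try (A,hash)→5320, (C,hash)→8600, (A,merge)→10840, (D,hash)→14920, (C,merge)→20280, (A,nl)→51600 …(+4); best=5320 via (A,hash)
  {BCD}: card=3000; try (B,hash)→4800, (B,merge)→10550, (C,hash)→10800, (D,hash)→15900, (B,nl)→33600, (C,merge)→56400 …(+4); best=4800 via (B,hash)
  {ABD}: card=6400; try (B,hash)→3800, (A,hash)→6520, (D,hash)→9960, (B,merge)→17630, (D,nl_idx)→25160, (D,merge)→28760 …(+4); best=3800 via (B,hash)
  {ABC}: card=75000; try (C,hash)→8160, (B,hash)→8320, (A,hash)→9820, (C,merge)→27760, (B,merge)→86070, (A,merge)→106840 …(+3); best=8160 via (C,hash)
  {ABCD}: card=1200; try (B,hash)→6400, (A,hash)→8920, (B,merge)→10470, (C,hash)→15600, (B,nl)→29320, (A,merge)→44440 …(+7); best=6400 via (B,hash)

cost=6400; order=C,D,A,B; methods=nl_idx,hash,hash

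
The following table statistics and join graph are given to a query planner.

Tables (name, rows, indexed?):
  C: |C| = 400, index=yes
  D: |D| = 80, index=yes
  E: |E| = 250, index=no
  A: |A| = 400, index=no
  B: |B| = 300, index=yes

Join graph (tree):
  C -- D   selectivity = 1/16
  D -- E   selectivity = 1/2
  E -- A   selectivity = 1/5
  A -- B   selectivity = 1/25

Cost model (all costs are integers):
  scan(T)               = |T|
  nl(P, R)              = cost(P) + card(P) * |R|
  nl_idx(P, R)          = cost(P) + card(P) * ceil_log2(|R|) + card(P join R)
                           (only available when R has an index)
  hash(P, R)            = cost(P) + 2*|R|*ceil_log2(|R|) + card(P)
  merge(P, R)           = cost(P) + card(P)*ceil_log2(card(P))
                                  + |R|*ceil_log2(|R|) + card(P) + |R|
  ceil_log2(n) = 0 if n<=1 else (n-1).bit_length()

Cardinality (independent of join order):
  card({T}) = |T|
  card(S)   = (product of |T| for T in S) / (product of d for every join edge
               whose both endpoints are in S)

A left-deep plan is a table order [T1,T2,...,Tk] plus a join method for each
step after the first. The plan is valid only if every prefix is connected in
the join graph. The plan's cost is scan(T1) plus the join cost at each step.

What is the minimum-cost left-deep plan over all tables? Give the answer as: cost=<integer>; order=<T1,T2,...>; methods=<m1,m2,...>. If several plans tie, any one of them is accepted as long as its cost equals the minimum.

Selinger DP (subsets sized 1..n):
  {C}: scan cost=400, card=400
  {D}: scan cost=80, card=80
  {E}: scan cost=250, card=250
  {A}: scan cost=400, card=400
  {B}: scan cost=300, card=300
  {CD}: card=2000; try (D,hash)→1920, (C,nl_idx)→2800, (C,merge)→4720, (D,merge)→5040, (D,nl_idx)→5200, (C,hash)→7360 …(+2); best=1920 via (D,hash)
  {DE}: card=10000; try (D,hash)→1620, (E,merge)→2970, (D,merge)→3140, (E,hash)→4160, (D,nl_idx)→12000, (E,nl)→20080 …(+1); best=1620 via (D,hash)
  {AE}: card=20000; try (E,hash)→4800, (A,merge)→6500, (E,merge)→6650, (A,hash)→7700, (A,nl)→100250, (E,nl)→100400; best=4800 via (E,hash)
  {AB}: card=4800; try (B,hash)→6200, (A,merge)→7300, (B,merge)→7400, (A,hash)→7800, (B,nl_idx)→8800, (A,nl)→120300 …(+1); best=6200 via (B,hash)
  {CDE}: card=250000; try (E,hash)→7920, (C,hash)→18820, (E,merge)→28170, (C,merge)→155620, (C,nl_idx)→341620, (E,nl)→501920 …(+1); best=7920 via (E,hash)
  {ADE}: card=800000; try (A,hash)→18820, (D,hash)→25920, (A,merge)→155620, (D,merge)→325440, (D,nl_idx)→944800, (D,nl)→1604800 …(+1); best=18820 via (A,hash)
  {ABE}: card=240000; try (E,hash)→15000, (B,hash)→30200, (E,merge)→75650, (B,merge)→327800, (B,nl_idx)→424800, (E,nl)→1206200 …(+1); best=15000 via (E,hash)
  {ACDE}: card=20000000; try (A,hash)→265120, (C,hash)→826020, (A,merge)→4761920, (C,merge)→16822820, (C,nl_idx)→27218820, (A,nl)→100007920 …(+1); best=265120 via (A,hash)
  {ABDE}: card=9600000; try (D,hash)→256120, (B,hash)→824220, (D,merge)→4575640, (D,nl_idx)→11295000, (B,nl_idx)→16818820, (B,merge)→16821820 …(+2); best=256120 via (D,hash)
  {ABCDE}: card=240000000; try (C,hash)→9863320, (B,hash)→20270520, (C,merge)→240260120, (C,nl_idx)→326656120, (B,nl_idx)→420265120, (B,merge)→520268120 …(+2); best=9863320 via (C,hash)

cost=9863320; order=A,B,E,D,C; methods=hash,hash,hash,hash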